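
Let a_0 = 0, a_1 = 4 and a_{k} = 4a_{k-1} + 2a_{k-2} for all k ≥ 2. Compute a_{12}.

49167360

The ordinary generating function has denominator 1 - 4z - 2z^2.
Iterating the recurrence: a_0,…,a_{12} = 0, 4, 16, 72, 320, 1424, 6336, 28192, 125440, 558144, 2483456, 11050112, 49167360.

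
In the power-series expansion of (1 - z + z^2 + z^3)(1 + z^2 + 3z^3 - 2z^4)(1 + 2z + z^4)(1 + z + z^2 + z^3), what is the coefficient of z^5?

(1 - z + z^2 + z^3) has coefficients 1,-1,1,1 for degrees 0…3.
(1 + z^2 + 3z^3 - 2z^4) has coefficients 1,0,1,3,-2,0 for degrees 0…5.
Multiplying by (1 + 2z + z^4) gives running coefficients 1,2,1,5,5,-4 for degrees 0…5.
Finally multiplying by (1 + z + z^2 + z^3), the product of all factors after the first has coefficients 1,3,4,9,13,7 for degrees 0…5.
[z^5] = 1·7 − 1·13 + 1·9 + 1·4 = 7.

7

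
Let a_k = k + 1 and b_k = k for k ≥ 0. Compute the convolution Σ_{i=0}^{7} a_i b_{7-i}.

The convolution is the t^7 coefficient of A(t)B(t).
Σ = 1·7 + 2·6 + 3·5 + 4·4 + 5·3 + 6·2 + 7·1 + 8·0 = 84.

84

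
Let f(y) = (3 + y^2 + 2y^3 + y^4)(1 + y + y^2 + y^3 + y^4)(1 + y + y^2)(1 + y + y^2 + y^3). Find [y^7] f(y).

(3 + y^2 + 2y^3 + y^4) has coefficients 3,0,1,2,1 for degrees 0…4.
(1 + y + y^2 + y^3 + y^4) has coefficients 1,1,1,1,1,0,0,0 for degrees 0…7.
Multiplying by (1 + y + y^2) gives running coefficients 1,2,3,3,3,2,1,0 for degrees 0…7.
Finally multiplying by (1 + y + y^2 + y^3), the product of all factors after the first has coefficients 1,3,6,9,11,11,9,6 for degrees 0…7.
[y^7] = 3·6 + 1·11 + 2·11 + 1·9 = 60.

60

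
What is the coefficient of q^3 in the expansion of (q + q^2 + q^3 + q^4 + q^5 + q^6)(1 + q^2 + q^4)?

(q + q^2 + q^3 + q^4 + q^5 + q^6) has coefficients 0,1,1,1 for degrees 0…3.
(1 + q^2 + q^4) has coefficients 1,0,1,0 for degrees 0…3.
[q^3] = 1·1 + 1·0 + 1·1 = 2.

2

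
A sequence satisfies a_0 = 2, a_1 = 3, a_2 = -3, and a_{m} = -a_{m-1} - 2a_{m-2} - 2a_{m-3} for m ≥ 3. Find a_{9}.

53

The ordinary generating function has denominator 1 + q + 2q^2 + 2q^3.
Iterating the recurrence: a_0,…,a_{9} = 2, 3, -3, -7, 7, 13, -13, -27, 27, 53.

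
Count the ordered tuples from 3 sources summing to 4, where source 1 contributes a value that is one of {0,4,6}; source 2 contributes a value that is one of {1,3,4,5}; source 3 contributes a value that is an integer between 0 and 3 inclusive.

3

The generating function for the choices is (1 + y^4 + y^6)·(y + y^3 + y^4 + y^5)·(1 + y + y^2 + y^3); the count is [y^4].
(1 + y^4 + y^6) has coefficients 1,0,0,0,1 for degrees 0…4.
(y + y^3 + y^4 + y^5) has coefficients 0,1,0,1,1 for degrees 0…4.
Finally multiplying by (1 + y + y^2 + y^3), the product of all factors after the first has coefficients 0,1,1,2,3 for degrees 0…4.
[y^4] = 1·3 + 1·0 = 3.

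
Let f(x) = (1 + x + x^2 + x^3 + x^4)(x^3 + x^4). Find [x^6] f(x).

(1 + x + x^2 + x^3 + x^4) has coefficients 1,1,1,1,1 for degrees 0…4.
(x^3 + x^4) has coefficients 0,0,0,1,1,0,0 for degrees 0…6.
[x^6] = 1·0 + 1·0 + 1·1 + 1·1 + 1·0 = 2.

2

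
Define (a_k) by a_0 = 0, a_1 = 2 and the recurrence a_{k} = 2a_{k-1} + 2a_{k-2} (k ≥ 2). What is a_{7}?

656

The ordinary generating function has denominator 1 - 2q - 2q^2.
Iterating the recurrence: a_0,…,a_{7} = 0, 2, 4, 12, 32, 88, 240, 656.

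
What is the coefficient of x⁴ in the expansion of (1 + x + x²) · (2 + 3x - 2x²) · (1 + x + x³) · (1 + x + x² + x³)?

25

(1 + x + x²) has coefficients 1,1,1 for degrees 0…2.
(2 + 3x - 2x²) has coefficients 2,3,-2,0,0 for degrees 0…4.
Multiplying by (1 + x + x³) gives running coefficients 2,5,1,0,3 for degrees 0…4.
Finally multiplying by (1 + x + x² + x³), the product of all factors after the first has coefficients 2,7,8,8,9 for degrees 0…4.
[x⁴] = 1·9 + 1·8 + 1·8 = 25.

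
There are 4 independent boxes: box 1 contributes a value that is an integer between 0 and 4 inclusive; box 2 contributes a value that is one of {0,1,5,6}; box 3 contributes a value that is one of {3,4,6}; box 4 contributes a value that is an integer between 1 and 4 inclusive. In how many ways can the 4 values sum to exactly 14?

The generating function for the choices is (1 + x + x² + x³ + x⁴)·(1 + x + x⁵ + x⁶)·(x³ + x⁴ + x⁶)·(x + x² + x³ + x⁴); the count is [x¹⁴].
(1 + x + x² + x³ + x⁴) has coefficients 1,1,1,1,1 for degrees 0…4.
(1 + x + x⁵ + x⁶) has coefficients 1,1,0,0,0,1,1,0,0,0,0,0,0,0,0 for degrees 0…14.
Multiplying by (x³ + x⁴ + x⁶) gives running coefficients 0,0,0,1,2,1,1,1,1,2,1,1,1,0,0 for degrees 0…14.
Finally multiplying by (x + x² + x³ + x⁴), the product of all factors after the first has coefficients 0,0,0,0,1,3,4,5,5,4,5,5,5,5,3 for degrees 0…14.
[x¹⁴] = 1·3 + 1·5 + 1·5 + 1·5 + 1·5 = 23.

23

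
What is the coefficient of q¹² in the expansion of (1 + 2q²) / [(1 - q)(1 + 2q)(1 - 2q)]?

8191

Partial fractions give a closed form: a_n = (-1)·1^n + (1/2)·(-2)^n + (3/2)·2^n.
At n = 12: a_12 = 8191.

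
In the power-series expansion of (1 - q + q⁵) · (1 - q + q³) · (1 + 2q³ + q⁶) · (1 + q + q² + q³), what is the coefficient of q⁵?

2

(1 - q + q⁵) has coefficients 1,-1,0,0,0,1 for degrees 0…5.
(1 - q + q³) has coefficients 1,-1,0,1,0,0 for degrees 0…5.
Multiplying by (1 + 2q³ + q⁶) gives running coefficients 1,-1,0,3,-2,0 for degrees 0…5.
Finally multiplying by (1 + q + q² + q³), the product of all factors after the first has coefficients 1,0,0,3,0,1 for degrees 0…5.
[q⁵] = 1·1 − 1·0 + 1·1 = 2.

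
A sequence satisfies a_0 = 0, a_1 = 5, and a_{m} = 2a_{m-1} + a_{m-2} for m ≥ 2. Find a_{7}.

845

The ordinary generating function has denominator 1 - 2z - z^2.
Iterating the recurrence: a_0,…,a_{7} = 0, 5, 10, 25, 60, 145, 350, 845.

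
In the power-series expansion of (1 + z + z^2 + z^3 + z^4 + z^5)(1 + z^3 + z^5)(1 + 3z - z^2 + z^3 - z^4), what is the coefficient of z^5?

7

(1 + z + z^2 + z^3 + z^4 + z^5) has coefficients 1,1,1,1,1,1 for degrees 0…5.
(1 + z^3 + z^5) has coefficients 1,0,0,1,0,1 for degrees 0…5.
Finally multiplying by (1 + 3z - z^2 + z^3 - z^4), the product of all factors after the first has coefficients 1,3,-1,2,2,0 for degrees 0…5.
[z^5] = 1·0 + 1·2 + 1·2 + 1·(-1) + 1·3 + 1·1 = 7.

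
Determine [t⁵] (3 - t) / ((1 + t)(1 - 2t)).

52

Partial fractions give a closed form: a_n = (4/3)·(-1)^n + (5/3)·2^n.
At n = 5: a_5 = 52.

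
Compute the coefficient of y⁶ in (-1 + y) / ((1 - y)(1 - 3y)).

The denominator gives the recurrence a_n = 4a_(n−1) − 3a_(n−2) for n ≥ 2; the numerator fixes a_0 = -1, a_1 = -3.
Iterating: -1, -3, -9, -27, -81, -243, -729, so a_6 = -729.

-729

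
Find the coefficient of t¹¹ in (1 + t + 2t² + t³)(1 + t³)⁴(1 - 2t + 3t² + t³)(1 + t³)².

135

(1 + t + 2t² + t³) has coefficients 1,1,2,1 for degrees 0…3.
(1 + t³)⁴ has coefficients 1,0,0,4,0,0,6,0,0,4,0,0 for degrees 0…11.
Multiplying by (1 - 2t + 3t² + t³) gives running coefficients 1,-2,3,5,-8,12,10,-12,18,10,-8,12 for degrees 0…11.
Finally multiplying by (1 + t³)², the product of all factors after the first has coefficients 1,-2,3,7,-12,18,21,-30,45,35,-40,60 for degrees 0…11.
[t¹¹] = 1·60 + 1·(-40) + 2·35 + 1·45 = 135.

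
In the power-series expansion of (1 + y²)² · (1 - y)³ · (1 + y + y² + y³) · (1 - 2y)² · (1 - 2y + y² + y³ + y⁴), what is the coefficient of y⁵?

-99

(1 + y²)² has coefficients 1,0,2,0,1 for degrees 0…4.
(1 - y)³ has coefficients 1,-3,3,-1,0,0 for degrees 0…5.
Multiplying by (1 + y + y² + y³) gives running coefficients 1,-2,1,0,-1,2 for degrees 0…5.
Multiplying by (1 - 2y)² gives running coefficients 1,-6,13,-12,3,6 for degrees 0…5.
Finally multiplying by (1 - 2y + y² + y³ + y⁴), the product of all factors after the first has coefficients 1,-8,26,-43,35,-5 for degrees 0…5.
[y⁵] = 1·(-5) + 2·(-43) + 1·(-8) = -99.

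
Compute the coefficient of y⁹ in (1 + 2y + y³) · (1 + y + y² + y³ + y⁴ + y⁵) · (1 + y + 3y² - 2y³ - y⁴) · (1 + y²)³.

(1 + 2y + y³) has coefficients 1,2,0,1 for degrees 0…3.
(1 + y + y² + y³ + y⁴ + y⁵) has coefficients 1,1,1,1,1,1,0,0,0,0 for degrees 0…9.
Multiplying by (1 + y + 3y² - 2y³ - y⁴) gives running coefficients 1,2,5,3,2,2,1,0,-3,-1 for degrees 0…9.
Finally multiplying by (1 + y²)³, the product of all factors after the first has coefficients 1,2,8,9,20,17,23,17,11,8 for degrees 0…9.
[y⁹] = 1·8 + 2·11 + 1·23 = 53.

53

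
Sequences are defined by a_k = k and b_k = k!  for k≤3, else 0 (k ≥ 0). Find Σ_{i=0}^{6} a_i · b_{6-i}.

Write out a_i and b_{6-i} for i = 0,…,6 and sum the products.
Σ = 0·0 + 1·0 + 2·0 + 3·6 + 4·2 + 5·1 + 6·1 = 37.

37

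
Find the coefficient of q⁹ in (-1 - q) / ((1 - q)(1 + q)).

Partial fractions give a closed form: a_n = (-1)·1^n.
At n = 9: a_9 = -1.

-1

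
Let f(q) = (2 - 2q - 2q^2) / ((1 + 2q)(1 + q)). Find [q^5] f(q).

The denominator gives the recurrence a_n = −3a_(n−1) − 2a_(n−2) for n ≥ 3; the numerator fixes a_0 = 2, a_1 = -8, a_2 = 18.
Iterating: 2, -8, 18, -38, 78, -158, so a_5 = -158.

-158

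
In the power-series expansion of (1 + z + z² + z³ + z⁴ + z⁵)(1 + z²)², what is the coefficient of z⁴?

(1 + z + z² + z³ + z⁴ + z⁵) has coefficients 1,1,1,1,1 for degrees 0…4.
(1 + z²)² has coefficients 1,0,2,0,1 for degrees 0…4.
[z⁴] = 1·1 + 1·0 + 1·2 + 1·0 + 1·1 = 4.

4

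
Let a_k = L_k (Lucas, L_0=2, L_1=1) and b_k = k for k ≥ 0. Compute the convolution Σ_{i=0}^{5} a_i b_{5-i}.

38

Write out a_i and b_{5-i} for i = 0,…,5 and sum the products.
Σ = 2·5 + 1·4 + 3·3 + 4·2 + 7·1 + 11·0 = 38.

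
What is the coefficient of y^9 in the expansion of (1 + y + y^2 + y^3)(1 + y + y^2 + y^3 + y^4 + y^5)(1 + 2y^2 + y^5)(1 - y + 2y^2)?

(1 + y + y^2 + y^3) has coefficients 1,1,1,1 for degrees 0…3.
(1 + y + y^2 + y^3 + y^4 + y^5) has coefficients 1,1,1,1,1,1,0,0,0,0 for degrees 0…9.
Multiplying by (1 + 2y^2 + y^5) gives running coefficients 1,1,3,3,3,4,3,3,1,1 for degrees 0…9.
Finally multiplying by (1 - y + 2y^2), the product of all factors after the first has coefficients 1,0,4,2,6,7,5,8,4,6 for degrees 0…9.
[y^9] = 1·6 + 1·4 + 1·8 + 1·5 = 23.

23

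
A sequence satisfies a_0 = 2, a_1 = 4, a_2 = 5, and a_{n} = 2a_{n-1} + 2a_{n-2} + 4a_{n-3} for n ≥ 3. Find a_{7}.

2200

The ordinary generating function has denominator 1 - 2q - 2q^2 - 4q^3.
Iterating the recurrence: a_0,…,a_{7} = 2, 4, 5, 26, 78, 228, 716, 2200.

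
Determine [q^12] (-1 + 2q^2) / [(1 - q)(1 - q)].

9

The denominator gives the recurrence a_n = 2a_(n−1) − a_(n−2) for n ≥ 3; the numerator fixes a_0 = -1, a_1 = -2, a_2 = -1.
Iterating: -1, -2, -1, 0, 1, 2, 3, 4, 5, 6, 7, 8, 9, so a_12 = 9.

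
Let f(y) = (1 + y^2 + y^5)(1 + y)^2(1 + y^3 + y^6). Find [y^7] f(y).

(1 + y^2 + y^5) has coefficients 1,0,1,0,0,1 for degrees 0…5.
(1 + y)^2 has coefficients 1,2,1,0,0,0,0,0 for degrees 0…7.
Finally multiplying by (1 + y^3 + y^6), the product of all factors after the first has coefficients 1,2,1,1,2,1,1,2 for degrees 0…7.
[y^7] = 1·2 + 1·1 + 1·1 = 4.

4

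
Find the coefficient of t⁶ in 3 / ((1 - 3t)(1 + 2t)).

1389

Partial fractions give a closed form: a_n = (9/5)·3^n + (6/5)·(-2)^n.
At n = 6: a_6 = 1389.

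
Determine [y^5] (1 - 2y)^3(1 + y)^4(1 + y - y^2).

(1 - 2y)^3 has coefficients 1,-6,12,-8 for degrees 0…3.
(1 + y)^4 has coefficients 1,4,6,4,1,0 for degrees 0…5.
Finally multiplying by (1 + y - y^2), the product of all factors after the first has coefficients 1,5,9,6,-1,-3 for degrees 0…5.
[y^5] = 1·(-3) − 6·(-1) + 12·6 − 8·9 = 3.

3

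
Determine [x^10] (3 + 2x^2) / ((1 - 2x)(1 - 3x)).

563639

The denominator gives the recurrence a_n = 5a_(n−1) − 6a_(n−2) for n ≥ 3; the numerator fixes a_0 = 3, a_1 = 15, a_2 = 59.
Iterating: 3, 15, 59, 205, 671, 2125, 6599, 20245, 61631, 186685, 563639, so a_10 = 563639.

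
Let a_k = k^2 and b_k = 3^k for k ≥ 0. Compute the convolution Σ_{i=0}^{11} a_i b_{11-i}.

265642

The convolution is the x^11 coefficient of A(x)B(x).
Σ = 0·177147 + 1·59049 + 4·19683 + 9·6561 + 16·2187 + 25·729 + 36·243 + 49·81 + 64·27 + 81·9 + 100·3 + 121·1 = 265642.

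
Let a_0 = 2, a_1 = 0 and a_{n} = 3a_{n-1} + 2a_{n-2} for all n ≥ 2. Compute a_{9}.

The ordinary generating function has denominator 1 - 3q - 2q^2.
Iterating the recurrence: a_0,…,a_{9} = 2, 0, 4, 12, 44, 156, 556, 1980, 7052, 25116.

25116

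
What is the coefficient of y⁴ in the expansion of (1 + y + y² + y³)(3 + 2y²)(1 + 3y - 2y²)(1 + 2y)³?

283

(1 + y + y² + y³) has coefficients 1,1,1,1 for degrees 0…3.
(3 + 2y²) has coefficients 3,0,2,0,0 for degrees 0…4.
Multiplying by (1 + 3y - 2y²) gives running coefficients 3,9,-4,6,-4 for degrees 0…4.
Finally multiplying by (1 + 2y)³, the product of all factors after the first has coefficients 3,27,86,114,56 for degrees 0…4.
[y⁴] = 1·56 + 1·114 + 1·86 + 1·27 = 283.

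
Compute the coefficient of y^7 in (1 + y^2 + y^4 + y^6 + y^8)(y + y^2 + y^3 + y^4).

2

(1 + y^2 + y^4 + y^6 + y^8) has coefficients 1,0,1,0,1,0,1,0 for degrees 0…7.
(y + y^2 + y^3 + y^4) has coefficients 0,1,1,1,1,0,0,0 for degrees 0…7.
[y^7] = 1·0 + 1·0 + 1·1 + 1·1 = 2.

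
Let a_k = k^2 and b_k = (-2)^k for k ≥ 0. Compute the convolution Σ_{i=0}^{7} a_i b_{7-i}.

The convolution is the x^7 coefficient of A(x)B(x).
Σ = 0·(-128) + 1·64 + 4·(-32) + 9·16 + 16·(-8) + 25·4 + 36·(-2) + 49·1 = 29.

29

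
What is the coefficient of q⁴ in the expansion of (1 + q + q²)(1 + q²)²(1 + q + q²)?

(1 + q + q²) has coefficients 1,1,1 for degrees 0…2.
(1 + q²)² has coefficients 1,0,2,0,1 for degrees 0…4.
Finally multiplying by (1 + q + q²), the product of all factors after the first has coefficients 1,1,3,2,3 for degrees 0…4.
[q⁴] = 1·3 + 1·2 + 1·3 = 8.

8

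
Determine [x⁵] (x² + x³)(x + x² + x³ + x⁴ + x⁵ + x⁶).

(x² + x³) has coefficients 0,0,1,1 for degrees 0…3.
(x + x² + x³ + x⁴ + x⁵ + x⁶) has coefficients 0,1,1,1,1,1 for degrees 0…5.
[x⁵] = 1·1 + 1·1 = 2.

2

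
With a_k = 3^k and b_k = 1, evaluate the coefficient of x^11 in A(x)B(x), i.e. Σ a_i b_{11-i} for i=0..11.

This is [x^11] in the product of the two ordinary generating functions.
Σ = 1·1 + 3·1 + 9·1 + 27·1 + 81·1 + 243·1 + 729·1 + 2187·1 + 6561·1 + 19683·1 + 59049·1 + 177147·1 = 265720.

265720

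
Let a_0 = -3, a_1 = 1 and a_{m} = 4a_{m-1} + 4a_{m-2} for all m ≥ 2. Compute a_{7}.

The ordinary generating function has denominator 1 - 4x - 4x^2.
Iterating the recurrence: a_0,…,a_{7} = -3, 1, -8, -28, -144, -688, -3328, -16064.

-16064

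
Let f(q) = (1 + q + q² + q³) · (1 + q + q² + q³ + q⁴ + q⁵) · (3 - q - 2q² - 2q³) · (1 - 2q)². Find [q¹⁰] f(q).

(1 + q + q² + q³) has coefficients 1,1,1,1 for degrees 0…3.
(1 + q + q² + q³ + q⁴ + q⁵) has coefficients 1,1,1,1,1,1,0,0,0,0,0 for degrees 0…10.
Multiplying by (3 - q - 2q² - 2q³) gives running coefficients 3,2,0,-2,-2,-2,-5,-4,-2,0,0 for degrees 0…10.
Finally multiplying by (1 - 2q)², the product of all factors after the first has coefficients 3,-10,4,6,6,-2,-5,8,-6,-8,-8 for degrees 0…10.
[q¹⁰] = 1·(-8) + 1·(-8) + 1·(-6) + 1·8 = -14.

-14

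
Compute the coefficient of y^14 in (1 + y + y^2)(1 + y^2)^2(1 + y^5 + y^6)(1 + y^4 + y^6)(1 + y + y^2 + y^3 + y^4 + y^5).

(1 + y + y^2) has coefficients 1,1,1 for degrees 0…2.
(1 + y^2)^2 has coefficients 1,0,2,0,1,0,0,0,0,0,0,0,0,0,0 for degrees 0…14.
Multiplying by (1 + y^5 + y^6) gives running coefficients 1,0,2,0,1,1,1,2,2,1,1,0,0,0,0 for degrees 0…14.
Multiplying by (1 + y^4 + y^6) gives running coefficients 1,0,2,0,2,1,4,2,5,2,3,3,3,3,3 for degrees 0…14.
Finally multiplying by (1 + y + y^2 + y^3 + y^4 + y^5), the product of all factors after the first has coefficients 1,1,3,3,5,6,9,11,14,16,17,19,18,19,17 for degrees 0…14.
[y^14] = 1·17 + 1·19 + 1·18 = 54.

54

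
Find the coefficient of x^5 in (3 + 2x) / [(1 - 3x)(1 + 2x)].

The denominator gives the recurrence a_n = a_(n−1) + 6a_(n−2) for n ≥ 2; the numerator fixes a_0 = 3, a_1 = 5.
Iterating: 3, 5, 23, 53, 191, 509, so a_5 = 509.

509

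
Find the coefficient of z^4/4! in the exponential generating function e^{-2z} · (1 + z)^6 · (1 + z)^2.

The EGF product rule gives c_4 = Σ_{k_1+k_2+k_3=4} C(4; k_1,k_2,k_3) · ∏ g_i(k_i), where e^{-2z} gives (-2)^k; (1+z)^6 gives the falling factorial (6)_k; (1+z)^2 gives the falling factorial (2)_k.
g_1(k) for k = 0…4: 1, -2, 4, -8, 16.
g_2(k) for k = 0…4: 1, 6, 30, 120, 360.
g_3(k) for k = 0…4: 1, 2, 2, 0, 0.
First combine the last two factors: h(k) = Σ_j C(k,j)·g_2(j)·g_3(k−j) for k = 0…4: 1, 8, 56, 336, 1680.
c_4 = Σ_k C(4,k)·g_1(k)·h(4−k) = 1·1·1680 + 4·(-2)·336 + 6·4·56 + 4·(-8)·8 + 1·16·1 = 1680 − 2688 + 1344 − 256 + 16 = 96.

96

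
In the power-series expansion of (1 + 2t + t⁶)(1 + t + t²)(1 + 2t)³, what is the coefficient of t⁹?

26

(1 + 2t + t⁶) has coefficients 1,2,0,0,0,0,1 for degrees 0…6.
(1 + t + t²) has coefficients 1,1,1,0,0,0,0,0,0,0 for degrees 0…9.
Finally multiplying by (1 + 2t)³, the product of all factors after the first has coefficients 1,7,19,26,20,8,0,0,0,0 for degrees 0…9.
[t⁹] = 1·0 + 2·0 + 1·26 = 26.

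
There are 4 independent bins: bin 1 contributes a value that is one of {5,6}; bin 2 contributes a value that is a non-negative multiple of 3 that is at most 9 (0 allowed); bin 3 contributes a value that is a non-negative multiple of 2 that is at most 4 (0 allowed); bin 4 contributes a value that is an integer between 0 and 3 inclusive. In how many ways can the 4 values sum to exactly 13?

8

The generating function for the choices is (x^5 + x^6)·(1 + x^3 + x^6 + x^9)·(1 + x^2 + x^4)·(1 + x + x^2 + x^3); the count is [x^13].
(x^5 + x^6) has coefficients 0,0,0,0,0,1,1 for degrees 0…6.
(1 + x^3 + x^6 + x^9) has coefficients 1,0,0,1,0,0,1,0,0,1,0,0,0,0 for degrees 0…13.
Multiplying by (1 + x^2 + x^4) gives running coefficients 1,0,1,1,1,1,1,1,1,1,1,1,0,1 for degrees 0…13.
Finally multiplying by (1 + x + x^2 + x^3), the product of all factors after the first has coefficients 1,1,2,3,3,4,4,4,4,4,4,4,3,3 for degrees 0…13.
[x^13] = 1·4 + 1·4 = 8.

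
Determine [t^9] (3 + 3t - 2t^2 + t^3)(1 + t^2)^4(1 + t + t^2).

(3 + 3t - 2t^2 + t^3) has coefficients 3,3,-2,1 for degrees 0…3.
(1 + t^2)^4 has coefficients 1,0,4,0,6,0,4,0,1,0 for degrees 0…9.
Finally multiplying by (1 + t + t^2), the product of all factors after the first has coefficients 1,1,5,4,10,6,10,4,5,1 for degrees 0…9.
[t^9] = 3·1 + 3·5 − 2·4 + 1·10 = 20.

20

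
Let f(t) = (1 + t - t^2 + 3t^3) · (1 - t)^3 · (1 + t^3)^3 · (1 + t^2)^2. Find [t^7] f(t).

-20

(1 + t - t^2 + 3t^3) has coefficients 1,1,-1,3 for degrees 0…3.
(1 - t)^3 has coefficients 1,-3,3,-1,0,0,0,0 for degrees 0…7.
Multiplying by (1 + t^3)^3 gives running coefficients 1,-3,3,2,-9,9,0,-9 for degrees 0…7.
Finally multiplying by (1 + t^2)^2, the product of all factors after the first has coefficients 1,-3,5,-4,-2,10,-15,11 for degrees 0…7.
[t^7] = 1·11 + 1·(-15) − 1·10 + 3·(-2) = -20.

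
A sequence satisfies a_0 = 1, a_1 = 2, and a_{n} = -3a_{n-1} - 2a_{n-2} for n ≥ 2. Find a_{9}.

1532

The ordinary generating function has denominator 1 + 3y + 2y^2.
Iterating the recurrence: a_0,…,a_{9} = 1, 2, -8, 20, -44, 92, -188, 380, -764, 1532.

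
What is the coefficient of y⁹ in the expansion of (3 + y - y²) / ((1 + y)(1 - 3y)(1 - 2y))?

Partial fractions give a closed form: a_n = (1/12)·(-1)^n + (29/4)·3^n + (-13/3)·2^n.
At n = 9: a_9 = 140483.

140483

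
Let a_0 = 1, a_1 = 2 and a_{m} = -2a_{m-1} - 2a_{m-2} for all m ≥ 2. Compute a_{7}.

The ordinary generating function has denominator 1 + 2t + 2t^2.
Iterating the recurrence: a_0,…,a_{7} = 1, 2, -6, 8, -4, -8, 24, -32.

-32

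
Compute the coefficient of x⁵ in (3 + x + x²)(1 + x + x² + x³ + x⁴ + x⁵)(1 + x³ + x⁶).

10

(3 + x + x²) has coefficients 3,1,1 for degrees 0…2.
(1 + x + x² + x³ + x⁴ + x⁵) has coefficients 1,1,1,1,1,1 for degrees 0…5.
Finally multiplying by (1 + x³ + x⁶), the product of all factors after the first has coefficients 1,1,1,2,2,2 for degrees 0…5.
[x⁵] = 3·2 + 1·2 + 1·2 = 10.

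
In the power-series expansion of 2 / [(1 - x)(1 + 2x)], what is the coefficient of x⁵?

-42

Partial fractions give a closed form: a_n = (2/3)·1^n + (4/3)·(-2)^n.
At n = 5: a_5 = -42.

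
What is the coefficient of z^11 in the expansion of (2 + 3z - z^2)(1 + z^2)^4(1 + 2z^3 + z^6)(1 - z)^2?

(2 + 3z - z^2) has coefficients 2,3,-1 for degrees 0…2.
(1 + z^2)^4 has coefficients 1,0,4,0,6,0,4,0,1,0,0,0 for degrees 0…11.
Multiplying by (1 + 2z^3 + z^6) gives running coefficients 1,0,4,2,6,8,5,12,5,8,6,2 for degrees 0…11.
Finally multiplying by (1 - z)^2, the product of all factors after the first has coefficients 1,-2,5,-6,6,-2,-5,10,-14,10,-5,-2 for degrees 0…11.
[z^11] = 2·(-2) + 3·(-5) − 1·10 = -29.

-29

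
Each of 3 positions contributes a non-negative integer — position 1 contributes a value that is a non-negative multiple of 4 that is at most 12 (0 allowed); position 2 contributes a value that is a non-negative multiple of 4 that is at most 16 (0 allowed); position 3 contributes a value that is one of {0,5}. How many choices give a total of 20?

3

The generating function for the choices is (1 + z^4 + z^8 + z^12)·(1 + z^4 + z^8 + z^12 + z^16)·(1 + z^5); the count is [z^20].
(1 + z^4 + z^8 + z^12) has coefficients 1,0,0,0,1,0,0,0,1,0,0,0,1 for degrees 0…12.
(1 + z^4 + z^8 + z^12 + z^16) has coefficients 1,0,0,0,1,0,0,0,1,0,0,0,1,0,0,0,1,0,0,0,0 for degrees 0…20.
Finally multiplying by (1 + z^5), the product of all factors after the first has coefficients 1,0,0,0,1,1,0,0,1,1,0,0,1,1,0,0,1,1,0,0,0 for degrees 0…20.
[z^20] = 1·0 + 1·1 + 1·1 + 1·1 = 3.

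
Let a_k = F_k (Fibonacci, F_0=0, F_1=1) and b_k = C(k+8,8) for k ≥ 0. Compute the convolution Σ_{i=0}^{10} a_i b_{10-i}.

This is [x^10] in the product of the two ordinary generating functions.
Σ = 0·43758 + 1·24310 + 1·12870 + 2·6435 + 3·3003 + 5·1287 + 8·495 + 13·165 + 21·45 + 34·9 + 55·1 = 72905.

72905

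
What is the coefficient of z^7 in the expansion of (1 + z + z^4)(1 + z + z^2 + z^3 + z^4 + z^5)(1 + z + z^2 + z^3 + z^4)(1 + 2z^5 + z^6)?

24

(1 + z + z^4) has coefficients 1,1,0,0,1 for degrees 0…4.
(1 + z + z^2 + z^3 + z^4 + z^5) has coefficients 1,1,1,1,1,1,0,0 for degrees 0…7.
Multiplying by (1 + z + z^2 + z^3 + z^4) gives running coefficients 1,2,3,4,5,5,4,3 for degrees 0…7.
Finally multiplying by (1 + 2z^5 + z^6), the product of all factors after the first has coefficients 1,2,3,4,5,7,9,11 for degrees 0…7.
[z^7] = 1·11 + 1·9 + 1·4 = 24.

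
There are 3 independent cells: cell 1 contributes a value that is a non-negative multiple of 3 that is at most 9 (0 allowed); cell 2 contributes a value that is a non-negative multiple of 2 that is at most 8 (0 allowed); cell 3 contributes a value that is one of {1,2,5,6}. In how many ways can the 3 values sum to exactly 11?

6

The generating function for the choices is (1 + q³ + q⁶ + q⁹)·(1 + q² + q⁴ + q⁶ + q⁸)·(q + q² + q⁵ + q⁶); the count is [q¹¹].
(1 + q³ + q⁶ + q⁹) has coefficients 1,0,0,1,0,0,1,0,0,1 for degrees 0…9.
(1 + q² + q⁴ + q⁶ + q⁸) has coefficients 1,0,1,0,1,0,1,0,1,0,0,0 for degrees 0…11.
Finally multiplying by (q + q² + q⁵ + q⁶), the product of all factors after the first has coefficients 0,1,1,1,1,2,2,2,2,2,2,1 for degrees 0…11.
[q¹¹] = 1·1 + 1·2 + 1·2 + 1·1 = 6.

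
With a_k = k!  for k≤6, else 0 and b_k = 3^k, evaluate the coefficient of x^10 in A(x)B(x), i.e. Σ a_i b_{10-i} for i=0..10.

209952

Write out a_i and b_{10-i} for i = 0,…,10 and sum the products.
Σ = 1·59049 + 1·19683 + 2·6561 + 6·2187 + 24·729 + 120·243 + 720·81 + 0·27 + 0·9 + 0·3 + 0·1 = 209952.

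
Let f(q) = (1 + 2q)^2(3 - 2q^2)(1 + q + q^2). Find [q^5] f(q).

(1 + 2q)^2 has coefficients 1,4,4 for degrees 0…2.
(3 - 2q^2) has coefficients 3,0,-2,0,0,0 for degrees 0…5.
Finally multiplying by (1 + q + q^2), the product of all factors after the first has coefficients 3,3,1,-2,-2,0 for degrees 0…5.
[q^5] = 1·0 + 4·(-2) + 4·(-2) = -16.

-16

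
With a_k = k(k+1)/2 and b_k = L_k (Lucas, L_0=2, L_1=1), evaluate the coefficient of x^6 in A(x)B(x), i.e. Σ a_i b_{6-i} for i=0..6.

143

Write out a_i and b_{6-i} for i = 0,…,6 and sum the products.
Σ = 0·18 + 1·11 + 3·7 + 6·4 + 10·3 + 15·1 + 21·2 = 143.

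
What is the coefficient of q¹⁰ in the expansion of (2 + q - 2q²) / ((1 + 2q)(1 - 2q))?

The denominator gives the recurrence a_n = 4a_(n−2) for n ≥ 3; the numerator fixes a_0 = 2, a_1 = 1, a_2 = 6.
Iterating: 2, 1, 6, 4, 24, 16, 96, 64, 384, 256, 1536, so a_10 = 1536.

1536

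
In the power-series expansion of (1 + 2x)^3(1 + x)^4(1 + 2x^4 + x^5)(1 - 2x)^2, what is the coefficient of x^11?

(1 + 2x)^3 has coefficients 1,6,12,8 for degrees 0…3.
(1 + x)^4 has coefficients 1,4,6,4,1,0,0,0,0,0,0,0 for degrees 0…11.
Multiplying by (1 + 2x^4 + x^5) gives running coefficients 1,4,6,4,3,9,16,14,6,1,0,0 for degrees 0…11.
Finally multiplying by (1 - 2x)^2, the product of all factors after the first has coefficients 1,0,-6,-4,11,13,-8,-14,14,33,20,4 for degrees 0…11.
[x^11] = 1·4 + 6·20 + 12·33 + 8·14 = 632.

632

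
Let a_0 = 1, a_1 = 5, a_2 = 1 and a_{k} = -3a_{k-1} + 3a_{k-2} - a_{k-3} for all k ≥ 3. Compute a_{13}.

The ordinary generating function has denominator 1 + 3z - 3z^2 + z^3.
Iterating the recurrence: a_0,…,a_{13} = 1, 5, 1, 11, -35, 137, -527, 2027, -7799, 30005, -115439, 444131, -1708715, 6573977.

6573977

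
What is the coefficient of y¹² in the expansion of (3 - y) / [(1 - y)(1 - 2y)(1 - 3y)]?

Partial fractions give a closed form: a_n = (1)·1^n + (-10)·2^n + (12)·3^n.
At n = 12: a_12 = 6336333.

6336333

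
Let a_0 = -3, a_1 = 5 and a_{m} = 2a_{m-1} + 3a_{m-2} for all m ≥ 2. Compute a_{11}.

88577

The ordinary generating function has denominator 1 - 2q - 3q^2.
Iterating the recurrence: a_0,…,a_{11} = -3, 5, 1, 17, 37, 125, 361, 1097, 3277, 9845, 29521, 88577.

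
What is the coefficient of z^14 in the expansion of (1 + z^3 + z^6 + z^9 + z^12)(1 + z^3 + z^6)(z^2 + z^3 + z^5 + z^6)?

6

(1 + z^3 + z^6 + z^9 + z^12) has coefficients 1,0,0,1,0,0,1,0,0,1,0,0,1 for degrees 0…12.
(1 + z^3 + z^6) has coefficients 1,0,0,1,0,0,1,0,0,0,0,0,0,0,0 for degrees 0…14.
Finally multiplying by (z^2 + z^3 + z^5 + z^6), the product of all factors after the first has coefficients 0,0,1,1,0,2,2,0,2,2,0,1,1,0,0 for degrees 0…14.
[z^14] = 1·0 + 1·1 + 1·2 + 1·2 + 1·1 = 6.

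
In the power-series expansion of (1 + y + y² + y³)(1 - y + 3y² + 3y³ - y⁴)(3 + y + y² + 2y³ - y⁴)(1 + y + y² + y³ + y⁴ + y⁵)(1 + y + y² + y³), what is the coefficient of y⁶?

(1 + y + y² + y³) has coefficients 1,1,1,1 for degrees 0…3.
(1 - y + 3y² + 3y³ - y⁴) has coefficients 1,-1,3,3,-1,0,0 for degrees 0…6.
Multiplying by (3 + y + y² + 2y³ - y⁴) gives running coefficients 3,-2,9,13,0,9,2 for degrees 0…6.
Multiplying by (1 + y + y² + y³ + y⁴ + y⁵) gives running coefficients 3,1,10,23,23,32,31 for degrees 0…6.
Finally multiplying by (1 + y + y² + y³), the product of all factors after the first has coefficients 3,4,14,37,57,88,109 for degrees 0…6.
[y⁶] = 1·109 + 1·88 + 1·57 + 1·37 = 291.

291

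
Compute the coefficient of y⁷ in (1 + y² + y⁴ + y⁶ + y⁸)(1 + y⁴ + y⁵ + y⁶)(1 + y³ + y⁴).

(1 + y² + y⁴ + y⁶ + y⁸) has coefficients 1,0,1,0,1,0,1,0 for degrees 0…7.
(1 + y⁴ + y⁵ + y⁶) has coefficients 1,0,0,0,1,1,1,0 for degrees 0…7.
Finally multiplying by (1 + y³ + y⁴), the product of all factors after the first has coefficients 1,0,0,1,2,1,1,1 for degrees 0…7.
[y⁷] = 1·1 + 1·1 + 1·1 + 1·0 = 3.

3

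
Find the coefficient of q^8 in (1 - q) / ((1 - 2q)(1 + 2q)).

256

Partial fractions give a closed form: a_n = (1/4)·2^n + (3/4)·(-2)^n.
At n = 8: a_8 = 256.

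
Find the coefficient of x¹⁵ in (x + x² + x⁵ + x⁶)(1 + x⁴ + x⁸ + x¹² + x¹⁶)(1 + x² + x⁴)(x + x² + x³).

(x + x² + x⁵ + x⁶) has coefficients 0,1,1,0,0,1,1 for degrees 0…6.
(1 + x⁴ + x⁸ + x¹² + x¹⁶) has coefficients 1,0,0,0,1,0,0,0,1,0,0,0,1,0,0,0 for degrees 0…15.
Multiplying by (1 + x² + x⁴) gives running coefficients 1,0,1,0,2,0,1,0,2,0,1,0,2,0,1,0 for degrees 0…15.
Finally multiplying by (x + x² + x³), the product of all factors after the first has coefficients 0,1,1,2,1,3,2,3,1,3,2,3,1,3,2,3 for degrees 0…15.
[x¹⁵] = 1·2 + 1·3 + 1·2 + 1·3 = 10.

10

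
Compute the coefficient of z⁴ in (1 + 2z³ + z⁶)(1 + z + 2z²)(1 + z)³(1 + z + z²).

35

(1 + 2z³ + z⁶) has coefficients 1,0,0,2,0 for degrees 0…4.
(1 + z + 2z²) has coefficients 1,1,2,0,0 for degrees 0…4.
Multiplying by (1 + z)³ gives running coefficients 1,4,8,10,7 for degrees 0…4.
Finally multiplying by (1 + z + z²), the product of all factors after the first has coefficients 1,5,13,22,25 for degrees 0…4.
[z⁴] = 1·25 + 2·5 = 35.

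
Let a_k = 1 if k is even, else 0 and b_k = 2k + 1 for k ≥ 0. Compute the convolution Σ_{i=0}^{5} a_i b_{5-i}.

The convolution is the x^5 coefficient of A(x)B(x).
Σ = 1·11 + 0·9 + 1·7 + 0·5 + 1·3 + 0·1 = 21.

21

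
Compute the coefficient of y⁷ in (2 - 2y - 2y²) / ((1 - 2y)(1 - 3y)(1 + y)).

Partial fractions give a closed form: a_n = (-2/3)·2^n + (5/2)·3^n + (1/6)·(-1)^n.
At n = 7: a_7 = 5382.

5382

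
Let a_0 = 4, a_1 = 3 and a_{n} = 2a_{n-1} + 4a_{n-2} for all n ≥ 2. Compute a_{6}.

The ordinary generating function has denominator 1 - 2q - 4q^2.
Iterating the recurrence: a_0,…,a_{6} = 4, 3, 22, 56, 200, 624, 2048.

2048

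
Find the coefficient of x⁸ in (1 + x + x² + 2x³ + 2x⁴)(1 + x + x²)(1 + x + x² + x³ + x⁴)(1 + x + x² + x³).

(1 + x + x² + 2x³ + 2x⁴) has coefficients 1,1,1,2,2 for degrees 0…4.
(1 + x + x²) has coefficients 1,1,1,0,0,0,0,0,0 for degrees 0…8.
Multiplying by (1 + x + x² + x³ + x⁴) gives running coefficients 1,2,3,3,3,2,1,0,0 for degrees 0…8.
Finally multiplying by (1 + x + x² + x³), the product of all factors after the first has coefficients 1,3,6,9,11,11,9,6,3 for degrees 0…8.
[x⁸] = 1·3 + 1·6 + 1·9 + 2·11 + 2·11 = 62.

62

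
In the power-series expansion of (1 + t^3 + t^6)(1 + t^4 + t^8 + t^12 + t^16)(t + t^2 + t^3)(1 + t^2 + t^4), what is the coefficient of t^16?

6

(1 + t^3 + t^6) has coefficients 1,0,0,1,0,0,1 for degrees 0…6.
(1 + t^4 + t^8 + t^12 + t^16) has coefficients 1,0,0,0,1,0,0,0,1,0,0,0,1,0,0,0,1 for degrees 0…16.
Multiplying by (t + t^2 + t^3) gives running coefficients 0,1,1,1,0,1,1,1,0,1,1,1,0,1,1,1,0 for degrees 0…16.
Finally multiplying by (1 + t^2 + t^4), the product of all factors after the first has coefficients 0,1,1,2,1,3,2,3,1,3,2,3,1,3,2,3,1 for degrees 0…16.
[t^16] = 1·1 + 1·3 + 1·2 = 6.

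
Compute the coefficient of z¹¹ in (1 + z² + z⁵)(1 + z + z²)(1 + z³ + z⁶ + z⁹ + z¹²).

3

(1 + z² + z⁵) has coefficients 1,0,1,0,0,1 for degrees 0…5.
(1 + z + z²) has coefficients 1,1,1,0,0,0,0,0,0,0,0,0 for degrees 0…11.
Finally multiplying by (1 + z³ + z⁶ + z⁹ + z¹²), the product of all factors after the first has coefficients 1,1,1,1,1,1,1,1,1,1,1,1 for degrees 0…11.
[z¹¹] = 1·1 + 1·1 + 1·1 = 3.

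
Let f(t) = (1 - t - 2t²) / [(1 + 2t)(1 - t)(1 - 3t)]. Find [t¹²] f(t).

213669

Partial fractions give a closed form: a_n = (4/15)·(-2)^n + (1/3)·1^n + (2/5)·3^n.
At n = 12: a_12 = 213669.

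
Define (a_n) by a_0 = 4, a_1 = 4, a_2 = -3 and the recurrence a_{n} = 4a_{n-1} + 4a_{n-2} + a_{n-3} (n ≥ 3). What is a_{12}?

The ordinary generating function has denominator 1 - 4y - 4y^2 - y^3.
Iterating the recurrence: a_0,…,a_{12} = 4, 4, -3, 8, 24, 125, 604, 2940, 14301, 69568, 338416, 1646237, 8008180.

8008180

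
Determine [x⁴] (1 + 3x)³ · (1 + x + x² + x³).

(1 + 3x)³ has coefficients 1,9,27,27 for degrees 0…3.
(1 + x + x² + x³) has coefficients 1,1,1,1,0 for degrees 0…4.
[x⁴] = 1·0 + 9·1 + 27·1 + 27·1 = 63.

63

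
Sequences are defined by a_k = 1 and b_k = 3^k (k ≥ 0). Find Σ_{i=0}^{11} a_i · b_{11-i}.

Write out a_i and b_{11-i} for i = 0,…,11 and sum the products.
Σ = 1·177147 + 1·59049 + 1·19683 + 1·6561 + 1·2187 + 1·729 + 1·243 + 1·81 + 1·27 + 1·9 + 1·3 + 1·1 = 265720.

265720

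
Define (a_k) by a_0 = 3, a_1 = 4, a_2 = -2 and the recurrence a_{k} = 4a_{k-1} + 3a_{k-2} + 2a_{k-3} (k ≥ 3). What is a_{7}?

The ordinary generating function has denominator 1 - 4q - 3q^2 - 2q^3.
Iterating the recurrence: a_0,…,a_{7} = 3, 4, -2, 10, 42, 194, 922, 4354.

4354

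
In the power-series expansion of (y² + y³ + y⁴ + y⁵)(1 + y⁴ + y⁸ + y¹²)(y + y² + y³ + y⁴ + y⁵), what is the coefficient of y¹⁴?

5

(y² + y³ + y⁴ + y⁵) has coefficients 0,0,1,1,1,1 for degrees 0…5.
(1 + y⁴ + y⁸ + y¹²) has coefficients 1,0,0,0,1,0,0,0,1,0,0,0,1,0,0 for degrees 0…14.
Finally multiplying by (y + y² + y³ + y⁴ + y⁵), the product of all factors after the first has coefficients 0,1,1,1,1,2,1,1,1,2,1,1,1,2,1 for degrees 0…14.
[y¹⁴] = 1·1 + 1·1 + 1·1 + 1·2 = 5.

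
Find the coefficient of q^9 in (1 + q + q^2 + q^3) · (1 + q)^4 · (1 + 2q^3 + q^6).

25

(1 + q + q^2 + q^3) has coefficients 1,1,1,1 for degrees 0…3.
(1 + q)^4 has coefficients 1,4,6,4,1,0,0,0,0,0 for degrees 0…9.
Finally multiplying by (1 + 2q^3 + q^6), the product of all factors after the first has coefficients 1,4,6,6,9,12,9,6,6,4 for degrees 0…9.
[q^9] = 1·4 + 1·6 + 1·6 + 1·9 = 25.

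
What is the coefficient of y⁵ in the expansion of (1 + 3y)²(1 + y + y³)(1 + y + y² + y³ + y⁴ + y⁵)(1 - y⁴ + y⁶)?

(1 + 3y)² has coefficients 1,6,9 for degrees 0…2.
(1 + y + y³) has coefficients 1,1,0,1,0,0 for degrees 0…5.
Multiplying by (1 + y + y² + y³ + y⁴ + y⁵) gives running coefficients 1,2,2,3,3,3 for degrees 0…5.
Finally multiplying by (1 - y⁴ + y⁶), the product of all factors after the first has coefficients 1,2,2,3,2,1 for degrees 0…5.
[y⁵] = 1·1 + 6·2 + 9·3 = 40.

40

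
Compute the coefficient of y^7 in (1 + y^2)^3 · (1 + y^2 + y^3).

(1 + y^2)^3 has coefficients 1,0,3,0,3,0,1 for degrees 0…6.
(1 + y^2 + y^3) has coefficients 1,0,1,1,0,0,0,0 for degrees 0…7.
[y^7] = 1·0 + 3·0 + 3·1 + 1·0 = 3.

3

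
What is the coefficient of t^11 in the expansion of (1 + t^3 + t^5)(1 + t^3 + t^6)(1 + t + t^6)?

(1 + t^3 + t^5) has coefficients 1,0,0,1,0,1 for degrees 0…5.
(1 + t^3 + t^6) has coefficients 1,0,0,1,0,0,1,0,0,0,0,0 for degrees 0…11.
Finally multiplying by (1 + t + t^6), the product of all factors after the first has coefficients 1,1,0,1,1,0,2,1,0,1,0,0 for degrees 0…11.
[t^11] = 1·0 + 1·0 + 1·2 = 2.

2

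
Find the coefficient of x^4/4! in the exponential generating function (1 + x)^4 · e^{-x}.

-15

The EGF product rule gives c_4 = Σ_{k_1+k_2=4} C(4; k_1,k_2) · ∏ g_i(k_i), where (1+x)^4 gives the falling factorial (4)_k; e^{-x} gives (-1)^k.
g_1(k) for k = 0…4: 1, 4, 12, 24, 24.
g_2(k) for k = 0…4: 1, -1, 1, -1, 1.
c_4 = Σ_k C(4,k)·g_1(k)·g_2(4−k) = 1·1·1 + 4·4·(-1) + 6·12·1 + 4·24·(-1) + 1·24·1 = 1 − 16 + 72 − 96 + 24 = -15.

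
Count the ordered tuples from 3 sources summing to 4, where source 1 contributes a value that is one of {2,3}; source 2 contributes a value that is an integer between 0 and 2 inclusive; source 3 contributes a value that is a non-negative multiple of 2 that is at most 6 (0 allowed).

3

The generating function for the choices is (t^2 + t^3)·(1 + t + t^2)·(1 + t^2 + t^4 + t^6); the count is [t^4].
(t^2 + t^3) has coefficients 0,0,1,1 for degrees 0…3.
(1 + t + t^2) has coefficients 1,1,1,0,0 for degrees 0…4.
Finally multiplying by (1 + t^2 + t^4 + t^6), the product of all factors after the first has coefficients 1,1,2,1,2 for degrees 0…4.
[t^4] = 1·2 + 1·1 = 3.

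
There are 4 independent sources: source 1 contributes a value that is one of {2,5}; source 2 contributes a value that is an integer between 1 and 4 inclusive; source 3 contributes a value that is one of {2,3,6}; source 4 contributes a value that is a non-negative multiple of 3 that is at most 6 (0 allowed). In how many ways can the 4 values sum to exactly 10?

The generating function for the choices is (x^2 + x^5)·(x + x^2 + x^3 + x^4)·(x^2 + x^3 + x^6)·(1 + x^3 + x^6); the count is [x^10].
(x^2 + x^5) has coefficients 0,0,1,0,0,1 for degrees 0…5.
(x + x^2 + x^3 + x^4) has coefficients 0,1,1,1,1,0,0,0,0,0,0 for degrees 0…10.
Multiplying by (x^2 + x^3 + x^6) gives running coefficients 0,0,0,1,2,2,2,2,1,1,1 for degrees 0…10.
Finally multiplying by (1 + x^3 + x^6), the product of all factors after the first has coefficients 0,0,0,1,2,2,3,4,3,4,5 for degrees 0…10.
[x^10] = 1·3 + 1·2 = 5.

5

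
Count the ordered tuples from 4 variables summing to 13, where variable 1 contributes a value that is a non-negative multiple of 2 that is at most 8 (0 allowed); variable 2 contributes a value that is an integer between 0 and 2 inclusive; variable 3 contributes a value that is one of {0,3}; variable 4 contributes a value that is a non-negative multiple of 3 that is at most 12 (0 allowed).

The generating function for the choices is (1 + q^2 + q^4 + q^6 + q^8)·(1 + q + q^2)·(1 + q^3)·(1 + q^3 + q^6 + q^9 + q^12); the count is [q^13].
(1 + q^2 + q^4 + q^6 + q^8) has coefficients 1,0,1,0,1,0,1,0,1 for degrees 0…8.
(1 + q + q^2) has coefficients 1,1,1,0,0,0,0,0,0,0,0,0,0,0 for degrees 0…13.
Multiplying by (1 + q^3) gives running coefficients 1,1,1,1,1,1,0,0,0,0,0,0,0,0 for degrees 0…13.
Finally multiplying by (1 + q^3 + q^6 + q^9 + q^12), the product of all factors after the first has coefficients 1,1,1,2,2,2,2,2,2,2,2,2,2,2 for degrees 0…13.
[q^13] = 1·2 + 1·2 + 1·2 + 1·2 + 1·2 = 10.

10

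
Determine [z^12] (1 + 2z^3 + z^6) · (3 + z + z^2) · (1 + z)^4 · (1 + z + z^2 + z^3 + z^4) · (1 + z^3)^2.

655

(1 + 2z^3 + z^6) has coefficients 1,0,0,2,0,0,1 for degrees 0…6.
(3 + z + z^2) has coefficients 3,1,1,0,0,0,0,0,0,0,0,0,0 for degrees 0…12.
Multiplying by (1 + z)^4 gives running coefficients 3,13,23,22,13,5,1,0,0,0,0,0,0 for degrees 0…12.
Multiplying by (1 + z + z^2 + z^3 + z^4) gives running coefficients 3,16,39,61,74,76,64,41,19,6,1,0,0 for degrees 0…12.
Finally multiplying by (1 + z^3)^2, the product of all factors after the first has coefficients 3,16,39,67,106,154,189,205,210,195,157,114,76 for degrees 0…12.
[z^12] = 1·76 + 2·195 + 1·189 = 655.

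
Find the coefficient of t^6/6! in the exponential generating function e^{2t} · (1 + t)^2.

928

The EGF product rule gives c_6 = Σ_{k_1+k_2=6} C(6; k_1,k_2) · ∏ g_i(k_i), where e^{2t} gives (2)^k; (1+t)^2 gives the falling factorial (2)_k.
g_1(k) for k = 0…6: 1, 2, 4, 8, 16, 32, 64.
g_2(k) for k = 0…6: 1, 2, 2, 0, 0, 0, 0.
c_6 = Σ_k C(6,k)·g_1(k)·g_2(6−k) = 15·16·2 + 6·32·2 + 1·64·1 = 480 + 384 + 64 = 928.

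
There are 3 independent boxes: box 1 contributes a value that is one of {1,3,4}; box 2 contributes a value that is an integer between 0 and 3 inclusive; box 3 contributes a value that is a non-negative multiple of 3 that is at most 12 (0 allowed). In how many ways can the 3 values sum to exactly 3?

The generating function for the choices is (t + t^3 + t^4)·(1 + t + t^2 + t^3)·(1 + t^3 + t^6 + t^9 + t^12); the count is [t^3].
(t + t^3 + t^4) has coefficients 0,1,0,1 for degrees 0…3.
(1 + t + t^2 + t^3) has coefficients 1,1,1,1 for degrees 0…3.
Finally multiplying by (1 + t^3 + t^6 + t^9 + t^12), the product of all factors after the first has coefficients 1,1,1,2 for degrees 0…3.
[t^3] = 1·1 + 1·1 = 2.

2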